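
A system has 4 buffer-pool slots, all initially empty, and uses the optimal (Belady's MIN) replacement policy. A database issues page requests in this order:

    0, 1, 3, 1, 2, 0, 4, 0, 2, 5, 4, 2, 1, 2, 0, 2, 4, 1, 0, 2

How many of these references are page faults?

7

0 -> fault, frames {0}
1 -> fault, frames {0,1}
3 -> fault, frames {0,1,3}
1 -> hit
2 -> fault, frames {0,1,3,2}
0 -> hit
4 -> fault, evict 3, frames {0,1,2,4}
0 -> hit
2 -> hit
5 -> fault, evict 0, frames {1,2,4,5}
4 -> hit
2 -> hit
1 -> hit
2 -> hit
0 -> fault, evict 5, frames {1,2,4,0}
2 -> hit
4 -> hit
1 -> hit
0 -> hit
2 -> hit
Page faults: 7.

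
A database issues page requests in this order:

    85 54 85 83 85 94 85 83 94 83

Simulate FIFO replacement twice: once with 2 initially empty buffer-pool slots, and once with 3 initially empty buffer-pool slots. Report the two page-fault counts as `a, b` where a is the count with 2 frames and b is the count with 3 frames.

6, 5

2 frames: F F . F F F . F . . → 6 faults.
3 frames: F F . F . F F . . . → 5 faults.
5 < 6: adding a frame reduced faults, as is typical.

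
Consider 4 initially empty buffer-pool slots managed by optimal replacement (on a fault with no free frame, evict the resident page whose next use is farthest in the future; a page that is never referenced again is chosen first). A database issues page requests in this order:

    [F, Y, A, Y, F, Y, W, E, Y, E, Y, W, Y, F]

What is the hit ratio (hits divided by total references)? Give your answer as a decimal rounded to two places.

0.64

F → fault, frames (F)
Y → fault, frames (F Y)
A → fault, frames (F Y A)
Y → hit
F → hit
Y → hit
W → fault, frames (F Y A W)
E → fault, evict A, frames (F Y W E)
Y → hit
E → hit
Y → hit
W → hit
Y → hit
F → hit
Hits: 9 of 14 references → 9/14 = 0.6429.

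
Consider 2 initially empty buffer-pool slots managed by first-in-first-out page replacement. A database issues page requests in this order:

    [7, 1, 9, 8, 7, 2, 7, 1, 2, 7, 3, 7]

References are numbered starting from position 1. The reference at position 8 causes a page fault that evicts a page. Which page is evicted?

7

pos 1: 7 -> fault, frames (7)
pos 2: 1 -> fault, frames (7 1)
pos 3: 9 -> fault, evict 7, frames (1 9)
pos 4: 8 -> fault, evict 1, frames (9 8)
pos 5: 7 -> fault, evict 9, frames (8 7)
pos 6: 2 -> fault, evict 8, frames (7 2)
pos 7: 7 -> hit
pos 8: 1 -> fault, evict 7, frames (2 1)
At position 8, page 7 is evicted.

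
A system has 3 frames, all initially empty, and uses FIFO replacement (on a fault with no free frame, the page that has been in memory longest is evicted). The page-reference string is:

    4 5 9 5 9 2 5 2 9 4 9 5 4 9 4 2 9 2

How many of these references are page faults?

4 -> miss, frames [4]
5 -> miss, frames [4, 5]
9 -> miss, frames [4, 5, 9]
5 -> hit
9 -> hit
2 -> miss, evict 4, frames [5, 9, 2]
5 -> hit
2 -> hit
9 -> hit
4 -> miss, evict 5, frames [9, 2, 4]
9 -> hit
5 -> miss, evict 9, frames [2, 4, 5]
4 -> hit
9 -> miss, evict 2, frames [4, 5, 9]
4 -> hit
2 -> miss, evict 4, frames [5, 9, 2]
9 -> hit
2 -> hit
Page faults: 8.

8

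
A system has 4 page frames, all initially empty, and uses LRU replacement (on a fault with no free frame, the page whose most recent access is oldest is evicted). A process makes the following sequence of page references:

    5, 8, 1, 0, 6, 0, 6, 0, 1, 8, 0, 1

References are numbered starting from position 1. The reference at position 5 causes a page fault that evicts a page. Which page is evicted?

5

pos 1: 5 → fault, frames {5}
pos 2: 8 → fault, frames {5,8}
pos 3: 1 → fault, frames {5,8,1}
pos 4: 0 → fault, frames {5,8,1,0}
pos 5: 6 → fault, evict 5, frames {8,1,0,6}
At position 5, page 5 is evicted.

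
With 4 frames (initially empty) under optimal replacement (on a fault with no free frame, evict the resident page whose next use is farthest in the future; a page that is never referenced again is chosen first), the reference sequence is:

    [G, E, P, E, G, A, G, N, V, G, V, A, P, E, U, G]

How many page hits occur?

8

G: miss, frames (G)
E: miss, frames (G E)
P: miss, frames (G E P)
E: hit
G: hit
A: miss, frames (G E P A)
G: hit
N: miss, evict E, frames (G P A N)
V: miss, evict N, frames (G P A V)
G: hit
V: hit
A: hit
P: hit
E: miss, evict V, frames (G P A E)
U: miss, evict E, frames (G P A U)
G: hit
Hits: 8.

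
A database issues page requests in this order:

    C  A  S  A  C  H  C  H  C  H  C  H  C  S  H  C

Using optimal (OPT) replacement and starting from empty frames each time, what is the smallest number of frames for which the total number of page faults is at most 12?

f=1: 16 faults
f=2: 7 faults
f=3: 4 faults
f=4: 4 faults
Smallest f with faults ≤ 12 is 2.

2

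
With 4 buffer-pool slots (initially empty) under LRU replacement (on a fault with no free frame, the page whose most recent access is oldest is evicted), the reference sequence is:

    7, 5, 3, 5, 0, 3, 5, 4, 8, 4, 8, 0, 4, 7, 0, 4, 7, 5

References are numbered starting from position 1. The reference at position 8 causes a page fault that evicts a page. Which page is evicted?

7

pos 1: 7: fault, frames [7]
pos 2: 5: fault, frames [7, 5]
pos 3: 3: fault, frames [7, 5, 3]
pos 4: 5: hit
pos 5: 0: fault, frames [7, 3, 5, 0]
pos 6: 3: hit
pos 7: 5: hit
pos 8: 4: fault, evict 7, frames [0, 3, 5, 4]
At position 8, page 7 is evicted.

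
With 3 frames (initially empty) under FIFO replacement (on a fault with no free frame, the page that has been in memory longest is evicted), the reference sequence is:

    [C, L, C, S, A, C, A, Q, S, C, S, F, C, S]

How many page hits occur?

C -> fault, frames {C}
L -> fault, frames {C,L}
C -> hit
S -> fault, frames {C,L,S}
A -> fault, evict C, frames {L,S,A}
C -> fault, evict L, frames {S,A,C}
A -> hit
Q -> fault, evict S, frames {A,C,Q}
S -> fault, evict A, frames {C,Q,S}
C -> hit
S -> hit
F -> fault, evict C, frames {Q,S,F}
C -> fault, evict Q, frames {S,F,C}
S -> hit
Hits: 5.

5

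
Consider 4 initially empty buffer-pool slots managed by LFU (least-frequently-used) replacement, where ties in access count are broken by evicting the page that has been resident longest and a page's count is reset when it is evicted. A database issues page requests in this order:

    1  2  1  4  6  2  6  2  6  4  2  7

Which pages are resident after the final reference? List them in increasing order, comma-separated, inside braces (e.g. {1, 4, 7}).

1: miss, frames [1]
2: miss, frames [1, 2]
1: hit
4: miss, frames [1, 2, 4]
6: miss, frames [1, 2, 4, 6]
2: hit
6: hit
2: hit
6: hit
4: hit
2: hit
7: miss, evict 1, frames [2, 4, 6, 7]

{2, 4, 6, 7}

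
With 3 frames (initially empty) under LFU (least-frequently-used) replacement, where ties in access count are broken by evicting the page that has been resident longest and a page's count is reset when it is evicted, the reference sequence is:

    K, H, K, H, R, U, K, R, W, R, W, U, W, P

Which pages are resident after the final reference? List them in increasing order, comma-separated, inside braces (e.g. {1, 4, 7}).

K -> fault, frames (K)
H -> fault, frames (K H)
K -> hit
H -> hit
R -> fault, frames (K H R)
U -> fault, evict R, frames (K H U)
K -> hit
R -> fault, evict U, frames (K H R)
W -> fault, evict R, frames (K H W)
R -> fault, evict W, frames (K H R)
W -> fault, evict R, frames (K H W)
U -> fault, evict W, frames (K H U)
W -> fault, evict U, frames (K H W)
P -> fault, evict W, frames (K H P)

{H, K, P}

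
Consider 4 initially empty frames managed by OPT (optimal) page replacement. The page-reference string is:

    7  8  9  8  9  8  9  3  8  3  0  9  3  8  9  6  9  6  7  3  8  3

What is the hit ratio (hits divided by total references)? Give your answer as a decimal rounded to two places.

0.68

7: fault, frames (7)
8: fault, frames (7 8)
9: fault, frames (7 8 9)
8: hit
9: hit
8: hit
9: hit
3: fault, frames (7 8 9 3)
8: hit
3: hit
0: fault, evict 7, frames (8 9 3 0)
9: hit
3: hit
8: hit
9: hit
6: fault, evict 0, frames (8 9 3 6)
9: hit
6: hit
7: fault, evict 6, frames (8 9 3 7)
3: hit
8: hit
3: hit
Hits: 15 of 22 references → 15/22 = 0.6818.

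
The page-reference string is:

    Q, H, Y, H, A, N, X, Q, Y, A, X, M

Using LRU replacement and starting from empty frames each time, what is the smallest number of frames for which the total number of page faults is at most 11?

f=1: 12 faults
f=2: 11 faults
f=3: 11 faults
f=4: 10 faults
f=5: 9 faults
f=6: 7 faults
f=7: 7 faults
Smallest f with faults ≤ 11 is 2.

2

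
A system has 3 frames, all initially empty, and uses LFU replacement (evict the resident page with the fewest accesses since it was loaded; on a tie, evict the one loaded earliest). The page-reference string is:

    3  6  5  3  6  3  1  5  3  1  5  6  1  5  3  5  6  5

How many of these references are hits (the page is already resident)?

3 -> fault, frames (3)
6 -> fault, frames (3 6)
5 -> fault, frames (3 6 5)
3 -> hit
6 -> hit
3 -> hit
1 -> fault, evict 5, frames (3 6 1)
5 -> fault, evict 1, frames (3 6 5)
3 -> hit
1 -> fault, evict 5, frames (3 6 1)
5 -> fault, evict 1, frames (3 6 5)
6 -> hit
1 -> fault, evict 5, frames (3 6 1)
5 -> fault, evict 1, frames (3 6 5)
3 -> hit
5 -> hit
6 -> hit
5 -> hit
Hits: 9.

9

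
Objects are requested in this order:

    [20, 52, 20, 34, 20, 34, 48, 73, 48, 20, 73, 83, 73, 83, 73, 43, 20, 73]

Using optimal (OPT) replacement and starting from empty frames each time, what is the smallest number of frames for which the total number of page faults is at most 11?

f=1: 18 faults
f=2: 9 faults
f=3: 7 faults
f=4: 7 faults
f=5: 7 faults
f=6: 7 faults
f=7: 7 faults
Smallest f with faults ≤ 11 is 2.

2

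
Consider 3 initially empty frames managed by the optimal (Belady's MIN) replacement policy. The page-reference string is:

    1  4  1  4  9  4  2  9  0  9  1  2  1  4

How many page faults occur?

1 → miss, frames [1]
4 → miss, frames [1, 4]
1 → hit
4 → hit
9 → miss, frames [1, 4, 9]
4 → hit
2 → miss, evict 4, frames [1, 9, 2]
9 → hit
0 → miss, evict 2, frames [1, 9, 0]
9 → hit
1 → hit
2 → miss, evict 0, frames [1, 9, 2]
1 → hit
4 → miss, evict 2, frames [1, 9, 4]
Page faults: 7.

7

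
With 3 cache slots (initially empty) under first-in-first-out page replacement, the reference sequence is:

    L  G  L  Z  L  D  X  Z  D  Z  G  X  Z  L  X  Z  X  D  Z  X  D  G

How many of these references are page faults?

12

L -> miss, frames {L}
G -> miss, frames {L,G}
L -> hit
Z -> miss, frames {L,G,Z}
L -> hit
D -> miss, evict L, frames {G,Z,D}
X -> miss, evict G, frames {Z,D,X}
Z -> hit
D -> hit
Z -> hit
G -> miss, evict Z, frames {D,X,G}
X -> hit
Z -> miss, evict D, frames {X,G,Z}
L -> miss, evict X, frames {G,Z,L}
X -> miss, evict G, frames {Z,L,X}
Z -> hit
X -> hit
D -> miss, evict Z, frames {L,X,D}
Z -> miss, evict L, frames {X,D,Z}
X -> hit
D -> hit
G -> miss, evict X, frames {D,Z,G}
Page faults: 12.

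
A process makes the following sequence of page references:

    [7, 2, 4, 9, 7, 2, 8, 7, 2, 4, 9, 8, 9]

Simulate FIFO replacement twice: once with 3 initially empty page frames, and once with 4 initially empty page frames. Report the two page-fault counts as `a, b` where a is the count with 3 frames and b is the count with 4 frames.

3 frames: F F F F F F F . . F F . . → 9 faults.
4 frames: F F F F . . F F F F F F . → 10 faults.
10 > 9: adding a frame increased faults — Belady's anomaly.

9, 10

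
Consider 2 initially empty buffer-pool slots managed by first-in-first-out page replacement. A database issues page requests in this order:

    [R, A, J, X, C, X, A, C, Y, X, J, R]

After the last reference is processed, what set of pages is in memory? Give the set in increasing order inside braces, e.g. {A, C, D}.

{J, R}

R -> miss, frames [R]
A -> miss, frames [R, A]
J -> miss, evict R, frames [A, J]
X -> miss, evict A, frames [J, X]
C -> miss, evict J, frames [X, C]
X -> hit
A -> miss, evict X, frames [C, A]
C -> hit
Y -> miss, evict C, frames [A, Y]
X -> miss, evict A, frames [Y, X]
J -> miss, evict Y, frames [X, J]
R -> miss, evict X, frames [J, R]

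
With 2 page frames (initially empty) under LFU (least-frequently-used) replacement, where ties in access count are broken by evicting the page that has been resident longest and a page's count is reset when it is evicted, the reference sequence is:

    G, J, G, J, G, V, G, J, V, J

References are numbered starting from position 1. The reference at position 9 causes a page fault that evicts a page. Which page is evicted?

pos 1: G -> miss, frames [G]
pos 2: J -> miss, frames [G, J]
pos 3: G -> hit
pos 4: J -> hit
pos 5: G -> hit
pos 6: V -> miss, evict J, frames [G, V]
pos 7: G -> hit
pos 8: J -> miss, evict V, frames [G, J]
pos 9: V -> miss, evict J, frames [G, V]
At position 9, page J is evicted.

J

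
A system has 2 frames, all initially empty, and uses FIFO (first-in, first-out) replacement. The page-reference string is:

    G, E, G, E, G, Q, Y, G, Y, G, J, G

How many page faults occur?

G → fault, frames [G]
E → fault, frames [G, E]
G → hit
E → hit
G → hit
Q → fault, evict G, frames [E, Q]
Y → fault, evict E, frames [Q, Y]
G → fault, evict Q, frames [Y, G]
Y → hit
G → hit
J → fault, evict Y, frames [G, J]
G → hit
Page faults: 6.

6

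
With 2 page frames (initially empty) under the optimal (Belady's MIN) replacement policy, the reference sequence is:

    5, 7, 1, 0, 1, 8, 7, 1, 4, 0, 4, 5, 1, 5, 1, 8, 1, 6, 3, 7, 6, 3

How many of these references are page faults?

5 → fault, frames {5}
7 → fault, frames {5,7}
1 → fault, evict 5, frames {7,1}
0 → fault, evict 7, frames {1,0}
1 → hit
8 → fault, evict 0, frames {1,8}
7 → fault, evict 8, frames {1,7}
1 → hit
4 → fault, evict 7, frames {1,4}
0 → fault, evict 1, frames {4,0}
4 → hit
5 → fault, evict 0, frames {4,5}
1 → fault, evict 4, frames {5,1}
5 → hit
1 → hit
8 → fault, evict 5, frames {1,8}
1 → hit
6 → fault, evict 8, frames {1,6}
3 → fault, evict 1, frames {6,3}
7 → fault, evict 3, frames {6,7}
6 → hit
3 → fault, evict 7, frames {6,3}
Page faults: 15.

15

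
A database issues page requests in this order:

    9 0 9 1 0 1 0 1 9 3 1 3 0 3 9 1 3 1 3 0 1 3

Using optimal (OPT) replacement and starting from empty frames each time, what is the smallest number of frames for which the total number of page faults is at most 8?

3

f=1: 22 faults
f=2: 10 faults
f=3: 6 faults
f=4: 4 faults
Smallest f with faults ≤ 8 is 3.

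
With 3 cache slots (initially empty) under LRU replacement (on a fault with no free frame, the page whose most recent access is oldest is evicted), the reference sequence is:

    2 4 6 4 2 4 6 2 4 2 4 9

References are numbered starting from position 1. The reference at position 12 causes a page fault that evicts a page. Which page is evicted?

6

pos 1: 2 → miss, frames (2)
pos 2: 4 → miss, frames (2 4)
pos 3: 6 → miss, frames (2 4 6)
pos 4: 4 → hit
pos 5: 2 → hit
pos 6: 4 → hit
pos 7: 6 → hit
pos 8: 2 → hit
pos 9: 4 → hit
pos 10: 2 → hit
pos 11: 4 → hit
pos 12: 9 → miss, evict 6, frames (2 4 9)
At position 12, page 6 is evicted.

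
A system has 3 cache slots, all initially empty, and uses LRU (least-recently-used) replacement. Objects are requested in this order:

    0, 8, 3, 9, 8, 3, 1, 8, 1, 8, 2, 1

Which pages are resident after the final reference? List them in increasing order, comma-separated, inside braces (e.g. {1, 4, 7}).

{1, 2, 8}

0 → miss, frames {0}
8 → miss, frames {0,8}
3 → miss, frames {0,8,3}
9 → miss, evict 0, frames {8,3,9}
8 → hit
3 → hit
1 → miss, evict 9, frames {8,3,1}
8 → hit
1 → hit
8 → hit
2 → miss, evict 3, frames {1,8,2}
1 → hit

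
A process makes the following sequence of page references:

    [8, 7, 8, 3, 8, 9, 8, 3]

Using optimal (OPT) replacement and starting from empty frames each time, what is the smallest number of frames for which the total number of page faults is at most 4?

f=1: 8 faults
f=2: 5 faults
f=3: 4 faults
f=4: 4 faults
Smallest f with faults ≤ 4 is 3.

3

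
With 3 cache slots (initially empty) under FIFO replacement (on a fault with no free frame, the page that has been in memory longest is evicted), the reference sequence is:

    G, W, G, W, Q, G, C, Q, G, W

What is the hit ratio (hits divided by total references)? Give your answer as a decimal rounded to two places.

0.40

G -> fault, frames {G}
W -> fault, frames {G,W}
G -> hit
W -> hit
Q -> fault, frames {G,W,Q}
G -> hit
C -> fault, evict G, frames {W,Q,C}
Q -> hit
G -> fault, evict W, frames {Q,C,G}
W -> fault, evict Q, frames {C,G,W}
Hits: 4 of 10 references → 4/10 = 0.4000.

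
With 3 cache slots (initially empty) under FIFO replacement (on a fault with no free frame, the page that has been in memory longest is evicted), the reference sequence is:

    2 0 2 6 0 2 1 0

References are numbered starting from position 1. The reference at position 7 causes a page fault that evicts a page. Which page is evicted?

pos 1: 2: miss, frames (2)
pos 2: 0: miss, frames (2 0)
pos 3: 2: hit
pos 4: 6: miss, frames (2 0 6)
pos 5: 0: hit
pos 6: 2: hit
pos 7: 1: miss, evict 2, frames (0 6 1)
At position 7, page 2 is evicted.

2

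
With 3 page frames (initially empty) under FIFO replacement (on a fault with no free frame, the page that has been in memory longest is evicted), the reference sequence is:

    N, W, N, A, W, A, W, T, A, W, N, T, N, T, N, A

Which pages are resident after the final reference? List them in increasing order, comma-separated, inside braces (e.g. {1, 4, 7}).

N -> fault, frames [N]
W -> fault, frames [N, W]
N -> hit
A -> fault, frames [N, W, A]
W -> hit
A -> hit
W -> hit
T -> fault, evict N, frames [W, A, T]
A -> hit
W -> hit
N -> fault, evict W, frames [A, T, N]
T -> hit
N -> hit
T -> hit
N -> hit
A -> hit

{A, N, T}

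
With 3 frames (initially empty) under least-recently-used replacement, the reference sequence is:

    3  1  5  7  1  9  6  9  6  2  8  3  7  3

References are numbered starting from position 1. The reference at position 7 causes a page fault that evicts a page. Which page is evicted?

7

pos 1: 3 -> miss, frames {3}
pos 2: 1 -> miss, frames {3,1}
pos 3: 5 -> miss, frames {3,1,5}
pos 4: 7 -> miss, evict 3, frames {1,5,7}
pos 5: 1 -> hit
pos 6: 9 -> miss, evict 5, frames {7,1,9}
pos 7: 6 -> miss, evict 7, frames {1,9,6}
At position 7, page 7 is evicted.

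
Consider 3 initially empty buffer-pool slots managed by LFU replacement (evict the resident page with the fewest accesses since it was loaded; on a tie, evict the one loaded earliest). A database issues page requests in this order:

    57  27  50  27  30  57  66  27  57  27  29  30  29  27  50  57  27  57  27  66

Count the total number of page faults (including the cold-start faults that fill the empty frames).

11

57 -> fault, frames {57}
27 -> fault, frames {57,27}
50 -> fault, frames {57,27,50}
27 -> hit
30 -> fault, evict 57, frames {27,50,30}
57 -> fault, evict 50, frames {27,30,57}
66 -> fault, evict 30, frames {27,57,66}
27 -> hit
57 -> hit
27 -> hit
29 -> fault, evict 66, frames {27,57,29}
30 -> fault, evict 29, frames {27,57,30}
29 -> fault, evict 30, frames {27,57,29}
27 -> hit
50 -> fault, evict 29, frames {27,57,50}
57 -> hit
27 -> hit
57 -> hit
27 -> hit
66 -> fault, evict 50, frames {27,57,66}
Page faults: 11.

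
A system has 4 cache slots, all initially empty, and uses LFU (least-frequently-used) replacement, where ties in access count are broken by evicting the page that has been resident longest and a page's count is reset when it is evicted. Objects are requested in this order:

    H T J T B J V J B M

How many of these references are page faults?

H → miss, frames (H)
T → miss, frames (H T)
J → miss, frames (H T J)
T → hit
B → miss, frames (H T J B)
J → hit
V → miss, evict H, frames (T J B V)
J → hit
B → hit
M → miss, evict V, frames (T J B M)
Page faults: 6.

6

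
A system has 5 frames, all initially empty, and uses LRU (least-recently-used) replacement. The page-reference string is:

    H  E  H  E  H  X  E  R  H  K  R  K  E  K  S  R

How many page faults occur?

6

H: fault, frames (H)
E: fault, frames (H E)
H: hit
E: hit
H: hit
X: fault, frames (E H X)
E: hit
R: fault, frames (H X E R)
H: hit
K: fault, frames (X E R H K)
R: hit
K: hit
E: hit
K: hit
S: fault, evict X, frames (H R E K S)
R: hit
Page faults: 6.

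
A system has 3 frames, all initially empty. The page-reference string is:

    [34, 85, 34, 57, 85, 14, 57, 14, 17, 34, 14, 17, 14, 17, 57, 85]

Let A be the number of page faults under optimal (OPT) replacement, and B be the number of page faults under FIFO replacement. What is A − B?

Under OPT: F F . F . F . . F . . . . . F F → 7 faults.
Under FIFO: F F . F . F . . F F . . . . F F → 8 faults.
A − B = 7 − 8 = -1.

-1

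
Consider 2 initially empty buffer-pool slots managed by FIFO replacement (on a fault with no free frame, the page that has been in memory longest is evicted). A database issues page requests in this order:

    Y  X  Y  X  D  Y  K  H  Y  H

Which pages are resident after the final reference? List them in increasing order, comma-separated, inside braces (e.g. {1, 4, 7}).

Y: miss, frames [Y]
X: miss, frames [Y, X]
Y: hit
X: hit
D: miss, evict Y, frames [X, D]
Y: miss, evict X, frames [D, Y]
K: miss, evict D, frames [Y, K]
H: miss, evict Y, frames [K, H]
Y: miss, evict K, frames [H, Y]
H: hit

{H, Y}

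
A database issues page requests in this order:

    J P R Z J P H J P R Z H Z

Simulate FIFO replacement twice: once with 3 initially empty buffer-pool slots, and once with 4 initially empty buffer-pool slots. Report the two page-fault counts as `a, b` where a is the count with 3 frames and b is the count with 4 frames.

9, 10

3 frames: F F F F F F F . . F F . . → 9 faults.
4 frames: F F F F . . F F F F F F . → 10 faults.
10 > 9: adding a frame increased faults — Belady's anomaly.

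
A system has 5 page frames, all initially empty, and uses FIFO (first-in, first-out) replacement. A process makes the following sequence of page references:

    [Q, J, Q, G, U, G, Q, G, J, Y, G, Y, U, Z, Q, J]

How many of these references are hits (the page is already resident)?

Q: fault, frames (Q)
J: fault, frames (Q J)
Q: hit
G: fault, frames (Q J G)
U: fault, frames (Q J G U)
G: hit
Q: hit
G: hit
J: hit
Y: fault, frames (Q J G U Y)
G: hit
Y: hit
U: hit
Z: fault, evict Q, frames (J G U Y Z)
Q: fault, evict J, frames (G U Y Z Q)
J: fault, evict G, frames (U Y Z Q J)
Hits: 8.

8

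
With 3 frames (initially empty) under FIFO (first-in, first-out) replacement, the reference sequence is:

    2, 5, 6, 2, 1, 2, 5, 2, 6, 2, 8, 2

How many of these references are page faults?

2: miss, frames {2}
5: miss, frames {2,5}
6: miss, frames {2,5,6}
2: hit
1: miss, evict 2, frames {5,6,1}
2: miss, evict 5, frames {6,1,2}
5: miss, evict 6, frames {1,2,5}
2: hit
6: miss, evict 1, frames {2,5,6}
2: hit
8: miss, evict 2, frames {5,6,8}
2: miss, evict 5, frames {6,8,2}
Page faults: 9.

9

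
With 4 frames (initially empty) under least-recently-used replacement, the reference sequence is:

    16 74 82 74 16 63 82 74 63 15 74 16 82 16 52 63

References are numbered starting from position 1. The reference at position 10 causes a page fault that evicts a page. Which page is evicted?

16

pos 1: 16: fault, frames {16}
pos 2: 74: fault, frames {16,74}
pos 3: 82: fault, frames {16,74,82}
pos 4: 74: hit
pos 5: 16: hit
pos 6: 63: fault, frames {82,74,16,63}
pos 7: 82: hit
pos 8: 74: hit
pos 9: 63: hit
pos 10: 15: fault, evict 16, frames {82,74,63,15}
At position 10, page 16 is evicted.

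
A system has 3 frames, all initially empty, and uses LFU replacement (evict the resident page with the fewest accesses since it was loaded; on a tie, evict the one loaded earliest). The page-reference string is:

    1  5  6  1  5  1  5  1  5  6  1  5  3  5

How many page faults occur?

4

1: miss, frames {1}
5: miss, frames {1,5}
6: miss, frames {1,5,6}
1: hit
5: hit
1: hit
5: hit
1: hit
5: hit
6: hit
1: hit
5: hit
3: miss, evict 6, frames {1,5,3}
5: hit
Page faults: 4.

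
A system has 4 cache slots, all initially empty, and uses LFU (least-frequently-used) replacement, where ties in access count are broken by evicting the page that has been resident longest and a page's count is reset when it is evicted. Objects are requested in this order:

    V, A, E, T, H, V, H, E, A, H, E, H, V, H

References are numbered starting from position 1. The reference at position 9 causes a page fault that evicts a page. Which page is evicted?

pos 1: V: fault, frames [V]
pos 2: A: fault, frames [V, A]
pos 3: E: fault, frames [V, A, E]
pos 4: T: fault, frames [V, A, E, T]
pos 5: H: fault, evict V, frames [A, E, T, H]
pos 6: V: fault, evict A, frames [E, T, H, V]
pos 7: H: hit
pos 8: E: hit
pos 9: A: fault, evict T, frames [E, H, V, A]
At position 9, page T is evicted.

T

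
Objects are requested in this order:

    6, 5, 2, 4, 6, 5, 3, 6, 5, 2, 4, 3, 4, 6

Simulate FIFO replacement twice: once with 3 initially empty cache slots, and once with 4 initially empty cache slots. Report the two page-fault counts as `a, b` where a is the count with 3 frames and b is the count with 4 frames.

3 frames: F F F F F F F . . F F . . F → 10 faults.
4 frames: F F F F . . F F F F F F . F → 11 faults.
11 > 10: adding a frame increased faults — Belady's anomaly.

10, 11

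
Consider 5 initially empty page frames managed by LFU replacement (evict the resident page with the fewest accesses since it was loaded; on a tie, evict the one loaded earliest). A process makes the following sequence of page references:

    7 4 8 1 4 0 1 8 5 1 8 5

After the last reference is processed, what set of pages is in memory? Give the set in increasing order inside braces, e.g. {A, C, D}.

7 → fault, frames {7}
4 → fault, frames {7,4}
8 → fault, frames {7,4,8}
1 → fault, frames {7,4,8,1}
4 → hit
0 → fault, frames {7,4,8,1,0}
1 → hit
8 → hit
5 → fault, evict 7, frames {4,8,1,0,5}
1 → hit
8 → hit
5 → hit

{0, 1, 4, 5, 8}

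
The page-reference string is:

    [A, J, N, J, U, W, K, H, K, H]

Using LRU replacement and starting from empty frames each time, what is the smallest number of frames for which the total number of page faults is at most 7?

2

f=1: 10 faults
f=2: 7 faults
f=3: 7 faults
f=4: 7 faults
f=5: 7 faults
f=6: 7 faults
f=7: 7 faults
Smallest f with faults ≤ 7 is 2.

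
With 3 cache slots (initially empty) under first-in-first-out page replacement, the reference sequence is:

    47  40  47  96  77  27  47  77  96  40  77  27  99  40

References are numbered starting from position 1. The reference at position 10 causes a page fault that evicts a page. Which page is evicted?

27

pos 1: 47 -> fault, frames {47}
pos 2: 40 -> fault, frames {47,40}
pos 3: 47 -> hit
pos 4: 96 -> fault, frames {47,40,96}
pos 5: 77 -> fault, evict 47, frames {40,96,77}
pos 6: 27 -> fault, evict 40, frames {96,77,27}
pos 7: 47 -> fault, evict 96, frames {77,27,47}
pos 8: 77 -> hit
pos 9: 96 -> fault, evict 77, frames {27,47,96}
pos 10: 40 -> fault, evict 27, frames {47,96,40}
At position 10, page 27 is evicted.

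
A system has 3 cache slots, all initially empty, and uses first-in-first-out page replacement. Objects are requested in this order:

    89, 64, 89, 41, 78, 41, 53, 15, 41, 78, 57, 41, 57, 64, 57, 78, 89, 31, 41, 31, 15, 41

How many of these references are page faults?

89 → fault, frames (89)
64 → fault, frames (89 64)
89 → hit
41 → fault, frames (89 64 41)
78 → fault, evict 89, frames (64 41 78)
41 → hit
53 → fault, evict 64, frames (41 78 53)
15 → fault, evict 41, frames (78 53 15)
41 → fault, evict 78, frames (53 15 41)
78 → fault, evict 53, frames (15 41 78)
57 → fault, evict 15, frames (41 78 57)
41 → hit
57 → hit
64 → fault, evict 41, frames (78 57 64)
57 → hit
78 → hit
89 → fault, evict 78, frames (57 64 89)
31 → fault, evict 57, frames (64 89 31)
41 → fault, evict 64, frames (89 31 41)
31 → hit
15 → fault, evict 89, frames (31 41 15)
41 → hit
Page faults: 14.

14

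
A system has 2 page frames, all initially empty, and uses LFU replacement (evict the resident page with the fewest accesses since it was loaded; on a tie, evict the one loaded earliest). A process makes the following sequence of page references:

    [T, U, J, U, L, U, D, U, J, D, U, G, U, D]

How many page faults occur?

T → miss, frames {T}
U → miss, frames {T,U}
J → miss, evict T, frames {U,J}
U → hit
L → miss, evict J, frames {U,L}
U → hit
D → miss, evict L, frames {U,D}
U → hit
J → miss, evict D, frames {U,J}
D → miss, evict J, frames {U,D}
U → hit
G → miss, evict D, frames {U,G}
U → hit
D → miss, evict G, frames {U,D}
Page faults: 9.

9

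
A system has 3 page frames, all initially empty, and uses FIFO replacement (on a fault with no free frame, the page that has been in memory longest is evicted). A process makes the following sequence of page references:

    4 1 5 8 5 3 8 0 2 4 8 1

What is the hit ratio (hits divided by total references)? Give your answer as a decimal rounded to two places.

0.17

4 -> fault, frames {4}
1 -> fault, frames {4,1}
5 -> fault, frames {4,1,5}
8 -> fault, evict 4, frames {1,5,8}
5 -> hit
3 -> fault, evict 1, frames {5,8,3}
8 -> hit
0 -> fault, evict 5, frames {8,3,0}
2 -> fault, evict 8, frames {3,0,2}
4 -> fault, evict 3, frames {0,2,4}
8 -> fault, evict 0, frames {2,4,8}
1 -> fault, evict 2, frames {4,8,1}
Hits: 2 of 12 references → 2/12 = 0.1667.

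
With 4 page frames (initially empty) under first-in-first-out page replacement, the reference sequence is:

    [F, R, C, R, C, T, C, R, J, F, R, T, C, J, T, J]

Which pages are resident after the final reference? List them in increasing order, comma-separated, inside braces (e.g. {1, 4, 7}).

F -> miss, frames [F]
R -> miss, frames [F, R]
C -> miss, frames [F, R, C]
R -> hit
C -> hit
T -> miss, frames [F, R, C, T]
C -> hit
R -> hit
J -> miss, evict F, frames [R, C, T, J]
F -> miss, evict R, frames [C, T, J, F]
R -> miss, evict C, frames [T, J, F, R]
T -> hit
C -> miss, evict T, frames [J, F, R, C]
J -> hit
T -> miss, evict J, frames [F, R, C, T]
J -> miss, evict F, frames [R, C, T, J]

{C, J, R, T}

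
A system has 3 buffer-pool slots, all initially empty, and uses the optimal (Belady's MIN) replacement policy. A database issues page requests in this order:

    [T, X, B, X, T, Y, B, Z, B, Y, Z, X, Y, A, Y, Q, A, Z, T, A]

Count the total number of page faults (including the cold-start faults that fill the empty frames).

9

T → fault, frames [T]
X → fault, frames [T, X]
B → fault, frames [T, X, B]
X → hit
T → hit
Y → fault, evict T, frames [X, B, Y]
B → hit
Z → fault, evict X, frames [B, Y, Z]
B → hit
Y → hit
Z → hit
X → fault, evict B, frames [Y, Z, X]
Y → hit
A → fault, evict X, frames [Y, Z, A]
Y → hit
Q → fault, evict Y, frames [Z, A, Q]
A → hit
Z → hit
T → fault, evict Q, frames [Z, A, T]
A → hit
Page faults: 9.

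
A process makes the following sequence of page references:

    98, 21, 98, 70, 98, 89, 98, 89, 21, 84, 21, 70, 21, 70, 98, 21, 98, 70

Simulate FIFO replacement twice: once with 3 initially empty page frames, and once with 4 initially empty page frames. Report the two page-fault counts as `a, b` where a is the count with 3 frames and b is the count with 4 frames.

3 frames: F F . F . F F . F F . F . . F F . . → 10 faults.
4 frames: F F . F . F . . . F . . . . F F . F → 8 faults.
8 < 10: adding a frame reduced faults, as is typical.

10, 8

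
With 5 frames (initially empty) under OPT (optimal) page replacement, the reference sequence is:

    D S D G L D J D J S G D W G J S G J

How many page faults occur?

D: miss, frames {D}
S: miss, frames {D,S}
D: hit
G: miss, frames {D,S,G}
L: miss, frames {D,S,G,L}
D: hit
J: miss, frames {D,S,G,L,J}
D: hit
J: hit
S: hit
G: hit
D: hit
W: miss, evict L, frames {D,S,G,J,W}
G: hit
J: hit
S: hit
G: hit
J: hit
Page faults: 6.

6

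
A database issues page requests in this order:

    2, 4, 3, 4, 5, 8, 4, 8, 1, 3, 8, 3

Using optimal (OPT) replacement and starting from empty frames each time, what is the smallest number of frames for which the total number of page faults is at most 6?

3

f=1: 12 faults
f=2: 7 faults
f=3: 6 faults
f=4: 6 faults
f=5: 6 faults
f=6: 6 faults
Smallest f with faults ≤ 6 is 3.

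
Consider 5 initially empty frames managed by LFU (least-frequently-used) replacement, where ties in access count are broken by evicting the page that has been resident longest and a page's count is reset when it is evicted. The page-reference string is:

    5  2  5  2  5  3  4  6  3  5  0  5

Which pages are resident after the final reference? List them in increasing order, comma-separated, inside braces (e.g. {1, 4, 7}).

5: miss, frames [5]
2: miss, frames [5, 2]
5: hit
2: hit
5: hit
3: miss, frames [5, 2, 3]
4: miss, frames [5, 2, 3, 4]
6: miss, frames [5, 2, 3, 4, 6]
3: hit
5: hit
0: miss, evict 4, frames [5, 2, 3, 6, 0]
5: hit

{0, 2, 3, 5, 6}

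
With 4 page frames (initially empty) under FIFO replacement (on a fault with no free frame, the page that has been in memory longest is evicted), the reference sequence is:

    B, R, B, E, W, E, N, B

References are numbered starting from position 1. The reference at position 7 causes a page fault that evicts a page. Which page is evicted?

B

pos 1: B: fault, frames (B)
pos 2: R: fault, frames (B R)
pos 3: B: hit
pos 4: E: fault, frames (B R E)
pos 5: W: fault, frames (B R E W)
pos 6: E: hit
pos 7: N: fault, evict B, frames (R E W N)
At position 7, page B is evicted.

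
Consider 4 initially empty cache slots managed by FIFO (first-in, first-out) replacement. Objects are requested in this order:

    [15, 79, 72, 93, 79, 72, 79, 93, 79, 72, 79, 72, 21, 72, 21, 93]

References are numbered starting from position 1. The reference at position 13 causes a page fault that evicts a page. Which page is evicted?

15

pos 1: 15: miss, frames {15}
pos 2: 79: miss, frames {15,79}
pos 3: 72: miss, frames {15,79,72}
pos 4: 93: miss, frames {15,79,72,93}
pos 5: 79: hit
pos 6: 72: hit
pos 7: 79: hit
pos 8: 93: hit
pos 9: 79: hit
pos 10: 72: hit
pos 11: 79: hit
pos 12: 72: hit
pos 13: 21: miss, evict 15, frames {79,72,93,21}
At position 13, page 15 is evicted.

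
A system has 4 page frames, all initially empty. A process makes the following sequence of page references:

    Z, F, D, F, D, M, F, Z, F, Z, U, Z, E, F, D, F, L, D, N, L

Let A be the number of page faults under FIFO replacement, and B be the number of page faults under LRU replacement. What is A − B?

2

Under FIFO: F F F . . F . . . . F F F F F . F . F . → 11 faults.
Under LRU: F F F . . F . . . . F . F . F . F . F . → 9 faults.
A − B = 11 − 9 = 2.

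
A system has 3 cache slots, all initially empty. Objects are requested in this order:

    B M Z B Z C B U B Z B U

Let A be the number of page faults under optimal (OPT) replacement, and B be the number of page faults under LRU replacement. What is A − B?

Under OPT: F F F . . F . F . . . . → 5 faults.
Under LRU: F F F . . F . F . F . . → 6 faults.
A − B = 5 − 6 = -1.

-1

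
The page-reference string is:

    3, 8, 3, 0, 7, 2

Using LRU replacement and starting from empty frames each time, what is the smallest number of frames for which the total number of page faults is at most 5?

f=1: 6 faults
f=2: 5 faults
f=3: 5 faults
f=4: 5 faults
f=5: 5 faults
Smallest f with faults ≤ 5 is 2.

2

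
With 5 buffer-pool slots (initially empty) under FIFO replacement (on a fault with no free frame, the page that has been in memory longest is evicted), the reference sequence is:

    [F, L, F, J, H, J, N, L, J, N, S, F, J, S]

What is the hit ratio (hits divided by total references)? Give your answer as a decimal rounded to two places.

F → fault, frames {F}
L → fault, frames {F,L}
F → hit
J → fault, frames {F,L,J}
H → fault, frames {F,L,J,H}
J → hit
N → fault, frames {F,L,J,H,N}
L → hit
J → hit
N → hit
S → fault, evict F, frames {L,J,H,N,S}
F → fault, evict L, frames {J,H,N,S,F}
J → hit
S → hit
Hits: 7 of 14 references → 7/14 = 0.5000.

0.50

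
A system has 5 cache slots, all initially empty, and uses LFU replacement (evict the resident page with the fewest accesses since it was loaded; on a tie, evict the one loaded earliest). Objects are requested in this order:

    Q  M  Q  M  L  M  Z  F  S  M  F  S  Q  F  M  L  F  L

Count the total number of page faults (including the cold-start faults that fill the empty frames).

7

Q: fault, frames {Q}
M: fault, frames {Q,M}
Q: hit
M: hit
L: fault, frames {Q,M,L}
M: hit
Z: fault, frames {Q,M,L,Z}
F: fault, frames {Q,M,L,Z,F}
S: fault, evict L, frames {Q,M,Z,F,S}
M: hit
F: hit
S: hit
Q: hit
F: hit
M: hit
L: fault, evict Z, frames {Q,M,F,S,L}
F: hit
L: hit
Page faults: 7.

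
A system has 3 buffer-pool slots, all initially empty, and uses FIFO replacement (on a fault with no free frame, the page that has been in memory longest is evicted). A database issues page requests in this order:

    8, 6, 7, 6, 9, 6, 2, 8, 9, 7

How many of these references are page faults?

7

8: fault, frames {8}
6: fault, frames {8,6}
7: fault, frames {8,6,7}
6: hit
9: fault, evict 8, frames {6,7,9}
6: hit
2: fault, evict 6, frames {7,9,2}
8: fault, evict 7, frames {9,2,8}
9: hit
7: fault, evict 9, frames {2,8,7}
Page faults: 7.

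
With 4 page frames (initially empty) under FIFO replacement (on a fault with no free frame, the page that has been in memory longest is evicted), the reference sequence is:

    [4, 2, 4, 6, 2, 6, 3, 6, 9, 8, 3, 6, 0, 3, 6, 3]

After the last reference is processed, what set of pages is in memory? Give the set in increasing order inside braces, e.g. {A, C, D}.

{0, 3, 6, 8}

4 → fault, frames {4}
2 → fault, frames {4,2}
4 → hit
6 → fault, frames {4,2,6}
2 → hit
6 → hit
3 → fault, frames {4,2,6,3}
6 → hit
9 → fault, evict 4, frames {2,6,3,9}
8 → fault, evict 2, frames {6,3,9,8}
3 → hit
6 → hit
0 → fault, evict 6, frames {3,9,8,0}
3 → hit
6 → fault, evict 3, frames {9,8,0,6}
3 → fault, evict 9, frames {8,0,6,3}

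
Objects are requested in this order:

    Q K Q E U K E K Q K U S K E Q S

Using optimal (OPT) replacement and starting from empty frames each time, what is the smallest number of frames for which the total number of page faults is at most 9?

3

f=1: 16 faults
f=2: 10 faults
f=3: 7 faults
f=4: 5 faults
f=5: 5 faults
Smallest f with faults ≤ 9 is 3.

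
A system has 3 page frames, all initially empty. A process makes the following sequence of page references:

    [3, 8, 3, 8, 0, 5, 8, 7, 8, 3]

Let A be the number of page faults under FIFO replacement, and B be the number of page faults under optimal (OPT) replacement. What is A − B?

2

Under FIFO: F F . . F F . F F F → 7 faults.
Under OPT: F F . . F F . F . . → 5 faults.
A − B = 7 − 5 = 2.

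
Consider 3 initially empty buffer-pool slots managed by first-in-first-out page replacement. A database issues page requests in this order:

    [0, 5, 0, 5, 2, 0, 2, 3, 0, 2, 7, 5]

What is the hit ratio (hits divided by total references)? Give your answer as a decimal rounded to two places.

0.42

0 → miss, frames (0)
5 → miss, frames (0 5)
0 → hit
5 → hit
2 → miss, frames (0 5 2)
0 → hit
2 → hit
3 → miss, evict 0, frames (5 2 3)
0 → miss, evict 5, frames (2 3 0)
2 → hit
7 → miss, evict 2, frames (3 0 7)
5 → miss, evict 3, frames (0 7 5)
Hits: 5 of 12 references → 5/12 = 0.4167.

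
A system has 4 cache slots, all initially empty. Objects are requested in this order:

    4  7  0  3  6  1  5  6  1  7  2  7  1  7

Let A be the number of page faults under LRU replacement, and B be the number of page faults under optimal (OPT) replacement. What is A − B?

1

Under LRU: F F F F F F F . . F F . . . → 9 faults.
Under OPT: F F F F F F F . . . F . . . → 8 faults.
A − B = 9 − 8 = 1.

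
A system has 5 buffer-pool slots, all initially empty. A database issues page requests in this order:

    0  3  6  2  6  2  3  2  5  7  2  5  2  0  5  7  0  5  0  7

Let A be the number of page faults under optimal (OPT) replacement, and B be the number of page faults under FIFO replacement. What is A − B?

-1

Under OPT: F F F F . . . . F F . . . . . . . . . . → 6 faults.
Under FIFO: F F F F . . . . F F . . . F . . . . . . → 7 faults.
A − B = 6 − 7 = -1.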